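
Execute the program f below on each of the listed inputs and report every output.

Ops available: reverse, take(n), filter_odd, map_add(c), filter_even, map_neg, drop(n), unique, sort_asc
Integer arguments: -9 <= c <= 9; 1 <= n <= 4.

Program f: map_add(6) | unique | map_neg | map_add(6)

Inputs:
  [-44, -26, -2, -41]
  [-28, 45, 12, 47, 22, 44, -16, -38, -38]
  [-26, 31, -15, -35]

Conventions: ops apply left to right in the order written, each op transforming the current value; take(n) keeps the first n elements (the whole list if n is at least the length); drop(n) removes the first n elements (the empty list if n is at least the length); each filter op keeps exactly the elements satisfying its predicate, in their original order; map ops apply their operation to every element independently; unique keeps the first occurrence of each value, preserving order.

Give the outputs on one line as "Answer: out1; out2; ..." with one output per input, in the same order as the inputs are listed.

Execution, op by op:
  [-44, -26, -2, -41] -> [-38, -20, 4, -35] -> [-38, -20, 4, -35] -> [38, 20, -4, 35] -> [44, 26, 2, 41]
  [-28, 45, 12, 47, 22, 44, -16, -38, -38] -> [-22, 51, 18, 53, 28, 50, -10, -32, -32] -> [-22, 51, 18, 53, 28, 50, -10, -32] -> [22, -51, -18, -53, -28, -50, 10, 32] -> [28, -45, -12, -47, -22, -44, 16, 38]
  [-26, 31, -15, -35] -> [-20, 37, -9, -29] -> [-20, 37, -9, -29] -> [20, -37, 9, 29] -> [26, -31, 15, 35]

[44, 26, 2, 41]; [28, -45, -12, -47, -22, -44, 16, 38]; [26, -31, 15, 35]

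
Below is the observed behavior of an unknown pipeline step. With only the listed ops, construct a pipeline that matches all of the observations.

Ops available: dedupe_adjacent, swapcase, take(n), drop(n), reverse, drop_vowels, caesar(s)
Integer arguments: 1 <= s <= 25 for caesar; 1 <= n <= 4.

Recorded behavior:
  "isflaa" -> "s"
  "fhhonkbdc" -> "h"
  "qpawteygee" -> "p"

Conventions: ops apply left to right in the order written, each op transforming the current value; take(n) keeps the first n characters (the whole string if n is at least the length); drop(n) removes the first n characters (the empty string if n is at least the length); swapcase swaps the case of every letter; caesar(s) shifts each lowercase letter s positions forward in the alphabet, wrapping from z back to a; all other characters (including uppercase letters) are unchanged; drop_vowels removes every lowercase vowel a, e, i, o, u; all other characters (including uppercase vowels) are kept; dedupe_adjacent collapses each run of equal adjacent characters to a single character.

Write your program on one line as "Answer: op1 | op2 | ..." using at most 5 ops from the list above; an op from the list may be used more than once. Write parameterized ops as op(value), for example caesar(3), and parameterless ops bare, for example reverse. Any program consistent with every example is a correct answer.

swapcase | drop(1) | take(1) | swapcase

Check, running the answer program on each example:
  "isflaa" -> "ISFLAA" -> "SFLAA" -> "S" -> "s"
  "fhhonkbdc" -> "FHHONKBDC" -> "HHONKBDC" -> "H" -> "h"
  "qpawteygee" -> "QPAWTEYGEE" -> "PAWTEYGEE" -> "P" -> "p"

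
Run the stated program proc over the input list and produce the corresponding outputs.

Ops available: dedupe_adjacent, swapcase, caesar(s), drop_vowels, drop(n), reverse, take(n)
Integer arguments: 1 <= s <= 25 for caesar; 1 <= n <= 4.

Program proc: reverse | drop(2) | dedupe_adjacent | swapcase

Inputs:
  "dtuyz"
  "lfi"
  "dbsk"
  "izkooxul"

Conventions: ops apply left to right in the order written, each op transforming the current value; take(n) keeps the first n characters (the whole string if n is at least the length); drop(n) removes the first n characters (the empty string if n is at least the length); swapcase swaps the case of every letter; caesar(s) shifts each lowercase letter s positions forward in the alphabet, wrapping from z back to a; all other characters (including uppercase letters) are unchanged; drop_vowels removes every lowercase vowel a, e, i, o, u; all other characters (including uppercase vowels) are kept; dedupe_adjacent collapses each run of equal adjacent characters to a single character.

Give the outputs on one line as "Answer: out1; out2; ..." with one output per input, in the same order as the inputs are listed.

"UTD"; "L"; "BD"; "XOKZI"

Execution, op by op:
  "dtuyz" -> "zyutd" -> "utd" -> "utd" -> "UTD"
  "lfi" -> "ifl" -> "l" -> "l" -> "L"
  "dbsk" -> "ksbd" -> "bd" -> "bd" -> "BD"
  "izkooxul" -> "luxookzi" -> "xookzi" -> "xokzi" -> "XOKZI"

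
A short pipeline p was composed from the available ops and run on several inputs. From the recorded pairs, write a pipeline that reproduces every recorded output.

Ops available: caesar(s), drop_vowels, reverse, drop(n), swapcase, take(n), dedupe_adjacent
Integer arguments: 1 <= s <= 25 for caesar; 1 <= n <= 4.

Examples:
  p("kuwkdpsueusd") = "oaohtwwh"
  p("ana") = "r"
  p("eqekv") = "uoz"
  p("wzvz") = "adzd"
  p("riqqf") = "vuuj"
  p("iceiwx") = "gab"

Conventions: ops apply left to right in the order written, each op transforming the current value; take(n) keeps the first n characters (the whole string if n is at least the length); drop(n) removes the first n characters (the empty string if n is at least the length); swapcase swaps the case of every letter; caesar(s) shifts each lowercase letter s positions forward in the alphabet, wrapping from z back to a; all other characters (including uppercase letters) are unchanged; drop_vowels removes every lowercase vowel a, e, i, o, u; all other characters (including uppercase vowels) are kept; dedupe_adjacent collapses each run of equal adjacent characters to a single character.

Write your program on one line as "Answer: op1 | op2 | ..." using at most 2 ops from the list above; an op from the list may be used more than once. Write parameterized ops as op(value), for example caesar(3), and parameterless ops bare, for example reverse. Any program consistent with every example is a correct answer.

drop_vowels | caesar(4)

Check, running the answer program on each example:
  "kuwkdpsueusd" -> "kwkdpssd" -> "oaohtwwh"
  "ana" -> "n" -> "r"
  "eqekv" -> "qkv" -> "uoz"
  "wzvz" -> "wzvz" -> "adzd"
  "riqqf" -> "rqqf" -> "vuuj"
  "iceiwx" -> "cwx" -> "gab"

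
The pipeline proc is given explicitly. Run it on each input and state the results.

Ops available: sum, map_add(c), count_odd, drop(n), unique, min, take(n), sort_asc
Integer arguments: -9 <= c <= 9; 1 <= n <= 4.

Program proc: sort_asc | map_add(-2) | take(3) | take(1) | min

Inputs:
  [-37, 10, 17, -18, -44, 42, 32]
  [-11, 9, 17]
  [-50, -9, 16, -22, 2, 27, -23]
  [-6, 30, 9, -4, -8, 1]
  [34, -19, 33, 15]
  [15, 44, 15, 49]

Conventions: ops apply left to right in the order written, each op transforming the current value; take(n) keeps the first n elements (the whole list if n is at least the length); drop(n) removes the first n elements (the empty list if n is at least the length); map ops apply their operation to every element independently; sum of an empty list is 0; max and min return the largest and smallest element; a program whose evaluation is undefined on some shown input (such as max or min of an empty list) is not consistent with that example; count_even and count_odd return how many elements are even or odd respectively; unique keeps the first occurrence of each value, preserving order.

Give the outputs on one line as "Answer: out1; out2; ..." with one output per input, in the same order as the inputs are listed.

Execution, op by op:
  [-37, 10, 17, -18, -44, 42, 32] -> [-44, -37, -18, 10, 17, 32, 42] -> [-46, -39, -20, 8, 15, 30, 40] -> [-46, -39, -20] -> [-46] -> -46
  [-11, 9, 17] -> [-11, 9, 17] -> [-13, 7, 15] -> [-13, 7, 15] -> [-13] -> -13
  [-50, -9, 16, -22, 2, 27, -23] -> [-50, -23, -22, -9, 2, 16, 27] -> [-52, -25, -24, -11, 0, 14, 25] -> [-52, -25, -24] -> [-52] -> -52
  [-6, 30, 9, -4, -8, 1] -> [-8, -6, -4, 1, 9, 30] -> [-10, -8, -6, -1, 7, 28] -> [-10, -8, -6] -> [-10] -> -10
  [34, -19, 33, 15] -> [-19, 15, 33, 34] -> [-21, 13, 31, 32] -> [-21, 13, 31] -> [-21] -> -21
  [15, 44, 15, 49] -> [15, 15, 44, 49] -> [13, 13, 42, 47] -> [13, 13, 42] -> [13] -> 13

-46; -13; -52; -10; -21; 13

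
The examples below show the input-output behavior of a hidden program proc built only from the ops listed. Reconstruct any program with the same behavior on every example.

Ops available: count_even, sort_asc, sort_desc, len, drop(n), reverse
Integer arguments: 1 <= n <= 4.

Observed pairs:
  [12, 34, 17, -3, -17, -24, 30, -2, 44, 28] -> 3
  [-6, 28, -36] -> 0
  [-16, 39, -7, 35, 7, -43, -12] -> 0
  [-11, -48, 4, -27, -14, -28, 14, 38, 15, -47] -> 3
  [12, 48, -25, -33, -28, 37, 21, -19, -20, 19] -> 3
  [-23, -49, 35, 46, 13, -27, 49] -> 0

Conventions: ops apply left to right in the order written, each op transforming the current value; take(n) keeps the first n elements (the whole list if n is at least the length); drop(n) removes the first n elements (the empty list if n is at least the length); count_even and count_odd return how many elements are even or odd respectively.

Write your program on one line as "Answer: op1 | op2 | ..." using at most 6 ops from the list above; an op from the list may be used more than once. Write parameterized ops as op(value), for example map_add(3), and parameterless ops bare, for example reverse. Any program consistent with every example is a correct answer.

sort_desc | drop(3) | drop(4) | reverse | len

Check, running the answer program on each example:
  [12, 34, 17, -3, -17, -24, 30, -2, 44, 28] -> [44, 34, 30, 28, 17, 12, -2, -3, -17, -24] -> [28, 17, 12, -2, -3, -17, -24] -> [-3, -17, -24] -> [-24, -17, -3] -> 3
  [-6, 28, -36] -> [28, -6, -36] -> [] -> [] -> [] -> 0
  [-16, 39, -7, 35, 7, -43, -12] -> [39, 35, 7, -7, -12, -16, -43] -> [-7, -12, -16, -43] -> [] -> [] -> 0
  [-11, -48, 4, -27, -14, -28, 14, 38, 15, -47] -> [38, 15, 14, 4, -11, -14, -27, -28, -47, -48] -> [4, -11, -14, -27, -28, -47, -48] -> [-28, -47, -48] -> [-48, -47, -28] -> 3
  [12, 48, -25, -33, -28, 37, 21, -19, -20, 19] -> [48, 37, 21, 19, 12, -19, -20, -25, -28, -33] -> [19, 12, -19, -20, -25, -28, -33] -> [-25, -28, -33] -> [-33, -28, -25] -> 3
  [-23, -49, 35, 46, 13, -27, 49] -> [49, 46, 35, 13, -23, -27, -49] -> [13, -23, -27, -49] -> [] -> [] -> 0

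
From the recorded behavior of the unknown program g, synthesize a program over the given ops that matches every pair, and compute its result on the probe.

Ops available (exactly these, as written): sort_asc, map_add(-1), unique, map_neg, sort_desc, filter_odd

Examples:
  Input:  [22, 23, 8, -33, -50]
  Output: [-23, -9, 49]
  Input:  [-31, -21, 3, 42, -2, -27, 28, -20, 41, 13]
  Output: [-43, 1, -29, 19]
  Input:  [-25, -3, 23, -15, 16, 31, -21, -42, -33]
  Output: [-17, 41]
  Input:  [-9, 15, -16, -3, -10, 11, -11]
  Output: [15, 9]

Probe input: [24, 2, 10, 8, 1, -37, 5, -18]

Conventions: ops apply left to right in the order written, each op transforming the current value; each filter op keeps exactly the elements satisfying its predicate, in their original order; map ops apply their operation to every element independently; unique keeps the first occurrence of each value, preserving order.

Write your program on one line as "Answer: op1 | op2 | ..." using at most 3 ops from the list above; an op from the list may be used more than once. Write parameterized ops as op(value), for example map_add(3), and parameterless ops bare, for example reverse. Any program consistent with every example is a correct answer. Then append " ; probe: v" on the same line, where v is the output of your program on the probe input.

map_neg | map_add(-1) | filter_odd ; probe: [-25, -3, -11, -9, 17]

Check, running the answer program on each example:
  [22, 23, 8, -33, -50] -> [-22, -23, -8, 33, 50] -> [-23, -24, -9, 32, 49] -> [-23, -9, 49]
  [-31, -21, 3, 42, -2, -27, 28, -20, 41, 13] -> [31, 21, -3, -42, 2, 27, -28, 20, -41, -13] -> [30, 20, -4, -43, 1, 26, -29, 19, -42, -14] -> [-43, 1, -29, 19]
  [-25, -3, 23, -15, 16, 31, -21, -42, -33] -> [25, 3, -23, 15, -16, -31, 21, 42, 33] -> [24, 2, -24, 14, -17, -32, 20, 41, 32] -> [-17, 41]
  [-9, 15, -16, -3, -10, 11, -11] -> [9, -15, 16, 3, 10, -11, 11] -> [8, -16, 15, 2, 9, -12, 10] -> [15, 9]
  probe: [24, 2, 10, 8, 1, -37, 5, -18] -> [-24, -2, -10, -8, -1, 37, -5, 18] -> [-25, -3, -11, -9, -2, 36, -6, 17] -> [-25, -3, -11, -9, 17]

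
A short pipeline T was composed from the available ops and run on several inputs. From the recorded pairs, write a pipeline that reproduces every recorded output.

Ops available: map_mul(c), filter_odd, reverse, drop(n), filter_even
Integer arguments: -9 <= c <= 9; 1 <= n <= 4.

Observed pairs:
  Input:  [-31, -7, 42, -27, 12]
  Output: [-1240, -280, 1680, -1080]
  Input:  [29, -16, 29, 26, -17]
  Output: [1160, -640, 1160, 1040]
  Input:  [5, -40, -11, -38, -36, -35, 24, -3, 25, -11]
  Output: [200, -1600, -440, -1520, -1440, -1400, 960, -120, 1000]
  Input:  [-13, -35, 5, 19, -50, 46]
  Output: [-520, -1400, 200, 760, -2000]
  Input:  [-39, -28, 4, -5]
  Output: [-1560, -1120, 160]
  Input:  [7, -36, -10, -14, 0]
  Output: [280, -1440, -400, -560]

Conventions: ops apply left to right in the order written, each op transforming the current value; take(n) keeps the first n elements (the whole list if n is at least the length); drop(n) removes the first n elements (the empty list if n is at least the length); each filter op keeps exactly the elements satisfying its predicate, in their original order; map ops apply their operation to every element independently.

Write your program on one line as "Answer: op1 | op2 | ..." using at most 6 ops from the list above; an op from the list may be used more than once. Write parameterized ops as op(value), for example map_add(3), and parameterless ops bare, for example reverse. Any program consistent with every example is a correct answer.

reverse | drop(1) | reverse | map_mul(5) | map_mul(8)

Check, running the answer program on each example:
  [-31, -7, 42, -27, 12] -> [12, -27, 42, -7, -31] -> [-27, 42, -7, -31] -> [-31, -7, 42, -27] -> [-155, -35, 210, -135] -> [-1240, -280, 1680, -1080]
  [29, -16, 29, 26, -17] -> [-17, 26, 29, -16, 29] -> [26, 29, -16, 29] -> [29, -16, 29, 26] -> [145, -80, 145, 130] -> [1160, -640, 1160, 1040]
  [5, -40, -11, -38, -36, -35, 24, -3, 25, -11] -> [-11, 25, -3, 24, -35, -36, -38, -11, -40, 5] -> [25, -3, 24, -35, -36, -38, -11, -40, 5] -> [5, -40, -11, -38, -36, -35, 24, -3, 25] -> [25, -200, -55, -190, -180, -175, 120, -15, 125] -> [200, -1600, -440, -1520, -1440, -1400, 960, -120, 1000]
  [-13, -35, 5, 19, -50, 46] -> [46, -50, 19, 5, -35, -13] -> [-50, 19, 5, -35, -13] -> [-13, -35, 5, 19, -50] -> [-65, -175, 25, 95, -250] -> [-520, -1400, 200, 760, -2000]
  [-39, -28, 4, -5] -> [-5, 4, -28, -39] -> [4, -28, -39] -> [-39, -28, 4] -> [-195, -140, 20] -> [-1560, -1120, 160]
  [7, -36, -10, -14, 0] -> [0, -14, -10, -36, 7] -> [-14, -10, -36, 7] -> [7, -36, -10, -14] -> [35, -180, -50, -70] -> [280, -1440, -400, -560]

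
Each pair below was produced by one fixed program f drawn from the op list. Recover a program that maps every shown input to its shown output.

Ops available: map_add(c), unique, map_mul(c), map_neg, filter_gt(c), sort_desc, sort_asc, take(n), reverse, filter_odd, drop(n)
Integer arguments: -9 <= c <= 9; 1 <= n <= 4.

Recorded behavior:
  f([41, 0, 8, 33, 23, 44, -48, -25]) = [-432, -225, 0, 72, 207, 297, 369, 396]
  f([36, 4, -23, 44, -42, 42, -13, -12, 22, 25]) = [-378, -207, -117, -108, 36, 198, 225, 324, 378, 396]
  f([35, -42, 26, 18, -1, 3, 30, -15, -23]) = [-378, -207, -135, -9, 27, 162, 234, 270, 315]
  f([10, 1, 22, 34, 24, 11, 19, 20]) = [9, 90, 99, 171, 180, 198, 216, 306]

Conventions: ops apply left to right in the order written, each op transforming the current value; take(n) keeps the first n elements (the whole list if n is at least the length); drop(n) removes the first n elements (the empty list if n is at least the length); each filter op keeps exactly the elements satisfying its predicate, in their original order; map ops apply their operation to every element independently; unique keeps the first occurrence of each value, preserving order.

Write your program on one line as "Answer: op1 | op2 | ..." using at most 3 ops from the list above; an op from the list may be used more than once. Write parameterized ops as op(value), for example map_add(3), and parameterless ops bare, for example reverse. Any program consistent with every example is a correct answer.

sort_asc | map_mul(9)

Check, running the answer program on each example:
  [41, 0, 8, 33, 23, 44, -48, -25] -> [-48, -25, 0, 8, 23, 33, 41, 44] -> [-432, -225, 0, 72, 207, 297, 369, 396]
  [36, 4, -23, 44, -42, 42, -13, -12, 22, 25] -> [-42, -23, -13, -12, 4, 22, 25, 36, 42, 44] -> [-378, -207, -117, -108, 36, 198, 225, 324, 378, 396]
  [35, -42, 26, 18, -1, 3, 30, -15, -23] -> [-42, -23, -15, -1, 3, 18, 26, 30, 35] -> [-378, -207, -135, -9, 27, 162, 234, 270, 315]
  [10, 1, 22, 34, 24, 11, 19, 20] -> [1, 10, 11, 19, 20, 22, 24, 34] -> [9, 90, 99, 171, 180, 198, 216, 306]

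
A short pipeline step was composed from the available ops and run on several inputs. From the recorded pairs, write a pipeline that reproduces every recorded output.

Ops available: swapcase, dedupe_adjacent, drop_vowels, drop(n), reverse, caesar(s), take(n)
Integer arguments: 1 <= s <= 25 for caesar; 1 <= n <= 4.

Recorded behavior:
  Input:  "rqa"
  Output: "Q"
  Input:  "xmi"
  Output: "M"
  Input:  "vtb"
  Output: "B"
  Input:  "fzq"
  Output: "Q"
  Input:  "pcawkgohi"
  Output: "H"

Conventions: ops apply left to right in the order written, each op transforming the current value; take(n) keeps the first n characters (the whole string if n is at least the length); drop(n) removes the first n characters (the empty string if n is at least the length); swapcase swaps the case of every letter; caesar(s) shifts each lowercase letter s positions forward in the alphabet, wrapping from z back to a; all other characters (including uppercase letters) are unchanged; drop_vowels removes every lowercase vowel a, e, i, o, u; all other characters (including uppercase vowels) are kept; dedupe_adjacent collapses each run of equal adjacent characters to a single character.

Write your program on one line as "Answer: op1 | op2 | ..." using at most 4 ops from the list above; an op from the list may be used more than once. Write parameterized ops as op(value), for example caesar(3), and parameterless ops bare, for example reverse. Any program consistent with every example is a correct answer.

reverse | drop_vowels | swapcase | take(1)

Check, running the answer program on each example:
  "rqa" -> "aqr" -> "qr" -> "QR" -> "Q"
  "xmi" -> "imx" -> "mx" -> "MX" -> "M"
  "vtb" -> "btv" -> "btv" -> "BTV" -> "B"
  "fzq" -> "qzf" -> "qzf" -> "QZF" -> "Q"
  "pcawkgohi" -> "ihogkwacp" -> "hgkwcp" -> "HGKWCP" -> "H"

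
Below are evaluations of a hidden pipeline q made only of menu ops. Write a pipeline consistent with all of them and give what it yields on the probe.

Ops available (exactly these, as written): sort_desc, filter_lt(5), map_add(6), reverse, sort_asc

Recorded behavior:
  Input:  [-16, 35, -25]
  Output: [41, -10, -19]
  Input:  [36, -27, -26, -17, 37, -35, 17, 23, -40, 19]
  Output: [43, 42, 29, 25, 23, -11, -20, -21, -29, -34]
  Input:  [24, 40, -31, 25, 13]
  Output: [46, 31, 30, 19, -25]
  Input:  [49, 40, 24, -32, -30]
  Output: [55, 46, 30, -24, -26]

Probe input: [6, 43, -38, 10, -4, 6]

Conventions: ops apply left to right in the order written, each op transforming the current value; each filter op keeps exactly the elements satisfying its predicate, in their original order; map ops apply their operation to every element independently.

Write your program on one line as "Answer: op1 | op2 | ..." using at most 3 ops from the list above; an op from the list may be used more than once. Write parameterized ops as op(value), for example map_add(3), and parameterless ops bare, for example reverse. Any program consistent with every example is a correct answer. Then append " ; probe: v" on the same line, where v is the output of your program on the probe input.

reverse | sort_desc | map_add(6) ; probe: [49, 16, 12, 12, 2, -32]

Check, running the answer program on each example:
  [-16, 35, -25] -> [-25, 35, -16] -> [35, -16, -25] -> [41, -10, -19]
  [36, -27, -26, -17, 37, -35, 17, 23, -40, 19] -> [19, -40, 23, 17, -35, 37, -17, -26, -27, 36] -> [37, 36, 23, 19, 17, -17, -26, -27, -35, -40] -> [43, 42, 29, 25, 23, -11, -20, -21, -29, -34]
  [24, 40, -31, 25, 13] -> [13, 25, -31, 40, 24] -> [40, 25, 24, 13, -31] -> [46, 31, 30, 19, -25]
  [49, 40, 24, -32, -30] -> [-30, -32, 24, 40, 49] -> [49, 40, 24, -30, -32] -> [55, 46, 30, -24, -26]
  probe: [6, 43, -38, 10, -4, 6] -> [6, -4, 10, -38, 43, 6] -> [43, 10, 6, 6, -4, -38] -> [49, 16, 12, 12, 2, -32]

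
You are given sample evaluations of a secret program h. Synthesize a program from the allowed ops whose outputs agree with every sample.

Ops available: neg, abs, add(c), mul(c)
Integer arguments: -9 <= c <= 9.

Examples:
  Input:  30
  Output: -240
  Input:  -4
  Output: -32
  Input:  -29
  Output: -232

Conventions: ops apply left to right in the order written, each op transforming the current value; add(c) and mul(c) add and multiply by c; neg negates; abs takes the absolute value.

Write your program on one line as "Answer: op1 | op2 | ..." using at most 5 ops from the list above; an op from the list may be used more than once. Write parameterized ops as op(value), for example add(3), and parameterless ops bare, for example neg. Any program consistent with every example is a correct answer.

neg | abs | neg | mul(8)

Check, running the answer program on each example:
  30 -> -30 -> 30 -> -30 -> -240
  -4 -> 4 -> 4 -> -4 -> -32
  -29 -> 29 -> 29 -> -29 -> -232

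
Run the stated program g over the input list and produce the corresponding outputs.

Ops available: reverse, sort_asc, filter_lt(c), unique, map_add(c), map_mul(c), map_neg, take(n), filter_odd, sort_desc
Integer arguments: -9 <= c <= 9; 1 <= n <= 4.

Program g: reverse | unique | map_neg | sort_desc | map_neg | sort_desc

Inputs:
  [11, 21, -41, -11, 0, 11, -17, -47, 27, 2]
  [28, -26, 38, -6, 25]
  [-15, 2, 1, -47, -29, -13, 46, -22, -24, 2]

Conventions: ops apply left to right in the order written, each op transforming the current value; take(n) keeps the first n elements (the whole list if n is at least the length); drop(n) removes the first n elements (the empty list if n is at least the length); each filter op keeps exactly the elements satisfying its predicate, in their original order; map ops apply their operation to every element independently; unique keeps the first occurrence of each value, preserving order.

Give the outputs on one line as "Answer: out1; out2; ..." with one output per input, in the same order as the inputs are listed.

[27, 21, 11, 2, 0, -11, -17, -41, -47]; [38, 28, 25, -6, -26]; [46, 2, 1, -13, -15, -22, -24, -29, -47]

Execution, op by op:
  [11, 21, -41, -11, 0, 11, -17, -47, 27, 2] -> [2, 27, -47, -17, 11, 0, -11, -41, 21, 11] -> [2, 27, -47, -17, 11, 0, -11, -41, 21] -> [-2, -27, 47, 17, -11, 0, 11, 41, -21] -> [47, 41, 17, 11, 0, -2, -11, -21, -27] -> [-47, -41, -17, -11, 0, 2, 11, 21, 27] -> [27, 21, 11, 2, 0, -11, -17, -41, -47]
  [28, -26, 38, -6, 25] -> [25, -6, 38, -26, 28] -> [25, -6, 38, -26, 28] -> [-25, 6, -38, 26, -28] -> [26, 6, -25, -28, -38] -> [-26, -6, 25, 28, 38] -> [38, 28, 25, -6, -26]
  [-15, 2, 1, -47, -29, -13, 46, -22, -24, 2] -> [2, -24, -22, 46, -13, -29, -47, 1, 2, -15] -> [2, -24, -22, 46, -13, -29, -47, 1, -15] -> [-2, 24, 22, -46, 13, 29, 47, -1, 15] -> [47, 29, 24, 22, 15, 13, -1, -2, -46] -> [-47, -29, -24, -22, -15, -13, 1, 2, 46] -> [46, 2, 1, -13, -15, -22, -24, -29, -47]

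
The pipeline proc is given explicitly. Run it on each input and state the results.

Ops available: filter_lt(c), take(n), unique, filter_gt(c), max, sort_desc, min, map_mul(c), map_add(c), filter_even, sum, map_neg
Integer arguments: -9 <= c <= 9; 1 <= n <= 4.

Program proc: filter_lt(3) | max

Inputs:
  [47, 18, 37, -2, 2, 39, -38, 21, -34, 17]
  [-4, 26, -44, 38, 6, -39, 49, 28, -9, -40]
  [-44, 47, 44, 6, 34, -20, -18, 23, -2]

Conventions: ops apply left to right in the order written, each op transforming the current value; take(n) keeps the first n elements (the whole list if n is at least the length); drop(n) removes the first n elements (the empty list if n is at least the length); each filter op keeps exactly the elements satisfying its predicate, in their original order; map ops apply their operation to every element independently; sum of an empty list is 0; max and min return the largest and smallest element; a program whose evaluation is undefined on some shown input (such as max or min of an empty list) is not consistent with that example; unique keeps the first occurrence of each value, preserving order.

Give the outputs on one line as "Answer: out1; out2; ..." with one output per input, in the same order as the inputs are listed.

2; -4; -2

Execution, op by op:
  [47, 18, 37, -2, 2, 39, -38, 21, -34, 17] -> [-2, 2, -38, -34] -> 2
  [-4, 26, -44, 38, 6, -39, 49, 28, -9, -40] -> [-4, -44, -39, -9, -40] -> -4
  [-44, 47, 44, 6, 34, -20, -18, 23, -2] -> [-44, -20, -18, -2] -> -2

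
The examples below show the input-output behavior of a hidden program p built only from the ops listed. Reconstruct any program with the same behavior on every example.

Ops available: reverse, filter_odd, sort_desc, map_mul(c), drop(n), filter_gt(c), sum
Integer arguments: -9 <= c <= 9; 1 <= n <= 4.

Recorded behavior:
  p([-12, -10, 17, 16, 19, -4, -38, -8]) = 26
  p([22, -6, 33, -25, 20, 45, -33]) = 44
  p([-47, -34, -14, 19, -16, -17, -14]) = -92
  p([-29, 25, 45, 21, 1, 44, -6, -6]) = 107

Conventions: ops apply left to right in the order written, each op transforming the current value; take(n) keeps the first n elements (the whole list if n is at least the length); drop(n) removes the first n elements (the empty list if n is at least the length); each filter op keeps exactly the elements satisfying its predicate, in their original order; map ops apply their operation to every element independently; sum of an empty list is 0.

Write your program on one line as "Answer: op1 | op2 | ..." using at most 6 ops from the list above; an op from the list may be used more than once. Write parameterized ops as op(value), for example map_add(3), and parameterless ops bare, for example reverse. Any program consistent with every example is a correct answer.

reverse | drop(1) | drop(1) | sort_desc | sum

Check, running the answer program on each example:
  [-12, -10, 17, 16, 19, -4, -38, -8] -> [-8, -38, -4, 19, 16, 17, -10, -12] -> [-38, -4, 19, 16, 17, -10, -12] -> [-4, 19, 16, 17, -10, -12] -> [19, 17, 16, -4, -10, -12] -> 26
  [22, -6, 33, -25, 20, 45, -33] -> [-33, 45, 20, -25, 33, -6, 22] -> [45, 20, -25, 33, -6, 22] -> [20, -25, 33, -6, 22] -> [33, 22, 20, -6, -25] -> 44
  [-47, -34, -14, 19, -16, -17, -14] -> [-14, -17, -16, 19, -14, -34, -47] -> [-17, -16, 19, -14, -34, -47] -> [-16, 19, -14, -34, -47] -> [19, -14, -16, -34, -47] -> -92
  [-29, 25, 45, 21, 1, 44, -6, -6] -> [-6, -6, 44, 1, 21, 45, 25, -29] -> [-6, 44, 1, 21, 45, 25, -29] -> [44, 1, 21, 45, 25, -29] -> [45, 44, 25, 21, 1, -29] -> 107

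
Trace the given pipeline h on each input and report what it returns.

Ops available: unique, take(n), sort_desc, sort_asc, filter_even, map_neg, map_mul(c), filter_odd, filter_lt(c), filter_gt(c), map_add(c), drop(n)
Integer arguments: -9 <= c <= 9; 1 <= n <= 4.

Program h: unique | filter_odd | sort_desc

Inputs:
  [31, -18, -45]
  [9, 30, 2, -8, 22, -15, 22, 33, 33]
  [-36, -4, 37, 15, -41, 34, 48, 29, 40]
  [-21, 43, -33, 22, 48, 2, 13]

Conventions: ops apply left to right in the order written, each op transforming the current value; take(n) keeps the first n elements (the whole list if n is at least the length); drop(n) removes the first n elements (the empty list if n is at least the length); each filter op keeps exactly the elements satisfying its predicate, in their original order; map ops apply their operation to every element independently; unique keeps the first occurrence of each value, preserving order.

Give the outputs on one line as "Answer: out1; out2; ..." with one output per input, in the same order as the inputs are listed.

[31, -45]; [33, 9, -15]; [37, 29, 15, -41]; [43, 13, -21, -33]

Execution, op by op:
  [31, -18, -45] -> [31, -18, -45] -> [31, -45] -> [31, -45]
  [9, 30, 2, -8, 22, -15, 22, 33, 33] -> [9, 30, 2, -8, 22, -15, 33] -> [9, -15, 33] -> [33, 9, -15]
  [-36, -4, 37, 15, -41, 34, 48, 29, 40] -> [-36, -4, 37, 15, -41, 34, 48, 29, 40] -> [37, 15, -41, 29] -> [37, 29, 15, -41]
  [-21, 43, -33, 22, 48, 2, 13] -> [-21, 43, -33, 22, 48, 2, 13] -> [-21, 43, -33, 13] -> [43, 13, -21, -33]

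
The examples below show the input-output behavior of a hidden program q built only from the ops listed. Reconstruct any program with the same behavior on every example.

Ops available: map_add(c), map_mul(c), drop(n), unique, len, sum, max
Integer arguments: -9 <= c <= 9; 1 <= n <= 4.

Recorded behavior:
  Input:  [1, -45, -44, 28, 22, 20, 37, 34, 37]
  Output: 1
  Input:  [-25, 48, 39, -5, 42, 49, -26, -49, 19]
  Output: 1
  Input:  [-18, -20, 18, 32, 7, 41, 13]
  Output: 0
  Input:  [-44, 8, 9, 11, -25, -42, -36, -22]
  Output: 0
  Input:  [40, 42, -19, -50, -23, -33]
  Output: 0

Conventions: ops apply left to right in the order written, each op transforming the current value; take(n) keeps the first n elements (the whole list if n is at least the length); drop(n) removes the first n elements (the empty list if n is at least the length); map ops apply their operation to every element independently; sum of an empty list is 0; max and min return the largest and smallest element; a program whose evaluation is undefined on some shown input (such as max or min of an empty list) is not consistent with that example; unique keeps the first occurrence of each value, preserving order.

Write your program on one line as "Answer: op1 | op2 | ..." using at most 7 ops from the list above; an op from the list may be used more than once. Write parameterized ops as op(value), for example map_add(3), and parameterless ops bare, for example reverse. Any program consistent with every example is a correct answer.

drop(2) | drop(2) | map_mul(-2) | map_add(-3) | drop(4) | len

Check, running the answer program on each example:
  [1, -45, -44, 28, 22, 20, 37, 34, 37] -> [-44, 28, 22, 20, 37, 34, 37] -> [22, 20, 37, 34, 37] -> [-44, -40, -74, -68, -74] -> [-47, -43, -77, -71, -77] -> [-77] -> 1
  [-25, 48, 39, -5, 42, 49, -26, -49, 19] -> [39, -5, 42, 49, -26, -49, 19] -> [42, 49, -26, -49, 19] -> [-84, -98, 52, 98, -38] -> [-87, -101, 49, 95, -41] -> [-41] -> 1
  [-18, -20, 18, 32, 7, 41, 13] -> [18, 32, 7, 41, 13] -> [7, 41, 13] -> [-14, -82, -26] -> [-17, -85, -29] -> [] -> 0
  [-44, 8, 9, 11, -25, -42, -36, -22] -> [9, 11, -25, -42, -36, -22] -> [-25, -42, -36, -22] -> [50, 84, 72, 44] -> [47, 81, 69, 41] -> [] -> 0
  [40, 42, -19, -50, -23, -33] -> [-19, -50, -23, -33] -> [-23, -33] -> [46, 66] -> [43, 63] -> [] -> 0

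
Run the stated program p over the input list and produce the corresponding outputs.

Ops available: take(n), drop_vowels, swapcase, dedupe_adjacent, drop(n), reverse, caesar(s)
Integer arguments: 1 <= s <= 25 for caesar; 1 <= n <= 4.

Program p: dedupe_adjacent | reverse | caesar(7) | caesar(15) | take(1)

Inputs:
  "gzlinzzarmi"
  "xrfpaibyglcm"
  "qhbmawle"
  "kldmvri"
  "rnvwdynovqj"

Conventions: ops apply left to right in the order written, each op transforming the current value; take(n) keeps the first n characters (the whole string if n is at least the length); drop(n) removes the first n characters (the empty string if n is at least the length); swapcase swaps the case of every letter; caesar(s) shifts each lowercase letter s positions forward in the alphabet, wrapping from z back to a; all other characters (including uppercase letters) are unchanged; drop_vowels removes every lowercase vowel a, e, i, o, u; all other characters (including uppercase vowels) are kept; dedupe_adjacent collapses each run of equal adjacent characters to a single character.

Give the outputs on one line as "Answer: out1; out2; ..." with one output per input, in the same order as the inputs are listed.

"e"; "i"; "a"; "e"; "f"

Execution, op by op:
  "gzlinzzarmi" -> "gzlinzarmi" -> "imraznilzg" -> "ptyhgupsgn" -> "einwvjehvc" -> "e"
  "xrfpaibyglcm" -> "xrfpaibyglcm" -> "mclgybiapfrx" -> "tjsnfiphwmye" -> "iyhcuxewlbnt" -> "i"
  "qhbmawle" -> "qhbmawle" -> "elwambhq" -> "lsdhtiox" -> "ahswixdm" -> "a"
  "kldmvri" -> "kldmvri" -> "irvmdlk" -> "pyctksr" -> "enrizhg" -> "e"
  "rnvwdynovqj" -> "rnvwdynovqj" -> "jqvonydwvnr" -> "qxcvufkdcuy" -> "fmrkjuzsrjn" -> "f"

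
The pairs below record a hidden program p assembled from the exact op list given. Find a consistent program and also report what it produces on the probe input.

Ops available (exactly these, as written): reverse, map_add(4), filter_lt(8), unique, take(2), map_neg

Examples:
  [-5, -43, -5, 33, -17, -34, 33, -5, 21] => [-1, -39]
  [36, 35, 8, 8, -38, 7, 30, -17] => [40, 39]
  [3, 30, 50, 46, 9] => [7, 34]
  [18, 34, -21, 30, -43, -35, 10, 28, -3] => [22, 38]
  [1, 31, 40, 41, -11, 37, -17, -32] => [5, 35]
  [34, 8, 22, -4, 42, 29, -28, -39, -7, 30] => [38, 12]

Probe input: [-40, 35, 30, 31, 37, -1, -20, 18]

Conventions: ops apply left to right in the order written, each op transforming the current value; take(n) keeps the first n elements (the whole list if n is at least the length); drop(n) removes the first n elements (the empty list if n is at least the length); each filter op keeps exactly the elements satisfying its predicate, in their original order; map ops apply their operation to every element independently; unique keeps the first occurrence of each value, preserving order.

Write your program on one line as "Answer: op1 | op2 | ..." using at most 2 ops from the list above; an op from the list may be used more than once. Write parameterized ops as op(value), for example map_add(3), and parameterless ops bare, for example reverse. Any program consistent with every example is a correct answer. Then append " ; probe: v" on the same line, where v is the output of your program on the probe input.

take(2) | map_add(4) ; probe: [-36, 39]

Check, running the answer program on each example:
  [-5, -43, -5, 33, -17, -34, 33, -5, 21] -> [-5, -43] -> [-1, -39]
  [36, 35, 8, 8, -38, 7, 30, -17] -> [36, 35] -> [40, 39]
  [3, 30, 50, 46, 9] -> [3, 30] -> [7, 34]
  [18, 34, -21, 30, -43, -35, 10, 28, -3] -> [18, 34] -> [22, 38]
  [1, 31, 40, 41, -11, 37, -17, -32] -> [1, 31] -> [5, 35]
  [34, 8, 22, -4, 42, 29, -28, -39, -7, 30] -> [34, 8] -> [38, 12]
  probe: [-40, 35, 30, 31, 37, -1, -20, 18] -> [-40, 35] -> [-36, 39]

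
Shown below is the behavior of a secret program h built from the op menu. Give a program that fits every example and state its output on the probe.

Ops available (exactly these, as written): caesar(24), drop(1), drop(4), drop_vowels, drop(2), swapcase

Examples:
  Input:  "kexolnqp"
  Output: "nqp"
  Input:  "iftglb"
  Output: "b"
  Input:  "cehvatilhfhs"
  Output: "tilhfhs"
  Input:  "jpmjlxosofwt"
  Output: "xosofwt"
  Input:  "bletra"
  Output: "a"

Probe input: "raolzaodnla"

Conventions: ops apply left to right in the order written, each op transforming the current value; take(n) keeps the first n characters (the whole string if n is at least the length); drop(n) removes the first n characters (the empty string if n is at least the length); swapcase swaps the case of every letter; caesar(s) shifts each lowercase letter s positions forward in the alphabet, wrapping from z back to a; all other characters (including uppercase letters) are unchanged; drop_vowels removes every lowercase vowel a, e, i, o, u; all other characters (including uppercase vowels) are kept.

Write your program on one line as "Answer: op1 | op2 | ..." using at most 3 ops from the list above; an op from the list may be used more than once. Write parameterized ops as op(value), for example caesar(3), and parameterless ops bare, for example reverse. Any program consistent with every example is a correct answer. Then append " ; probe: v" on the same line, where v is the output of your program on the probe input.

drop(1) | drop(4) ; probe: "aodnla"

Check, running the answer program on each example:
  "kexolnqp" -> "exolnqp" -> "nqp"
  "iftglb" -> "ftglb" -> "b"
  "cehvatilhfhs" -> "ehvatilhfhs" -> "tilhfhs"
  "jpmjlxosofwt" -> "pmjlxosofwt" -> "xosofwt"
  "bletra" -> "letra" -> "a"
  probe: "raolzaodnla" -> "aolzaodnla" -> "aodnla"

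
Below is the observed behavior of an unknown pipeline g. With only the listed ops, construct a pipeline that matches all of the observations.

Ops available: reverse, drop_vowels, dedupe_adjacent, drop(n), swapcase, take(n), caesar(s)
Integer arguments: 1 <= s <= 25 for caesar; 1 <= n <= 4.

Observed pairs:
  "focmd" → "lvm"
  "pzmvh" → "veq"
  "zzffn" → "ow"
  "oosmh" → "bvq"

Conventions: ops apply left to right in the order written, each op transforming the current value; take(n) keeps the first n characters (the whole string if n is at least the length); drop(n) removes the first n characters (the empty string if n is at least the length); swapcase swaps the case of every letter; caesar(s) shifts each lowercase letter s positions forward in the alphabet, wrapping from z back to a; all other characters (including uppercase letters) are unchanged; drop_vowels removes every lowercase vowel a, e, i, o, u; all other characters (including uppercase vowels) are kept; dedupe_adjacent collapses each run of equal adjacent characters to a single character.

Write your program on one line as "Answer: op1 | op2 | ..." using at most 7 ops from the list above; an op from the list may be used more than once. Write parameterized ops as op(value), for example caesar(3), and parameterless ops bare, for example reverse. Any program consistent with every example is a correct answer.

drop(2) | caesar(3) | caesar(24) | caesar(24) | dedupe_adjacent | caesar(10)

Check, running the answer program on each example:
  "focmd" -> "cmd" -> "fpg" -> "dne" -> "blc" -> "blc" -> "lvm"
  "pzmvh" -> "mvh" -> "pyk" -> "nwi" -> "lug" -> "lug" -> "veq"
  "zzffn" -> "ffn" -> "iiq" -> "ggo" -> "eem" -> "em" -> "ow"
  "oosmh" -> "smh" -> "vpk" -> "tni" -> "rlg" -> "rlg" -> "bvq"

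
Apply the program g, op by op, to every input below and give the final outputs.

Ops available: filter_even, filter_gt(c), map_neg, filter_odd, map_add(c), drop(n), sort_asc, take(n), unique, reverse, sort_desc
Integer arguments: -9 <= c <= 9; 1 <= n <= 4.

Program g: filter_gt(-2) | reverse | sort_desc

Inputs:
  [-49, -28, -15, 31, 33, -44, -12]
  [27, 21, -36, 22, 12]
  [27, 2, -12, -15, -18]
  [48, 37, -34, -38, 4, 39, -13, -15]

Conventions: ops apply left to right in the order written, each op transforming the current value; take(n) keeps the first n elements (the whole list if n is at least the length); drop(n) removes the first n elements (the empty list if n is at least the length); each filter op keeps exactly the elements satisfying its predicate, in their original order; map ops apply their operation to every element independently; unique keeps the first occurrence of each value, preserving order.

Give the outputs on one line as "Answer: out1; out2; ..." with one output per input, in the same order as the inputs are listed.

[33, 31]; [27, 22, 21, 12]; [27, 2]; [48, 39, 37, 4]

Execution, op by op:
  [-49, -28, -15, 31, 33, -44, -12] -> [31, 33] -> [33, 31] -> [33, 31]
  [27, 21, -36, 22, 12] -> [27, 21, 22, 12] -> [12, 22, 21, 27] -> [27, 22, 21, 12]
  [27, 2, -12, -15, -18] -> [27, 2] -> [2, 27] -> [27, 2]
  [48, 37, -34, -38, 4, 39, -13, -15] -> [48, 37, 4, 39] -> [39, 4, 37, 48] -> [48, 39, 37, 4]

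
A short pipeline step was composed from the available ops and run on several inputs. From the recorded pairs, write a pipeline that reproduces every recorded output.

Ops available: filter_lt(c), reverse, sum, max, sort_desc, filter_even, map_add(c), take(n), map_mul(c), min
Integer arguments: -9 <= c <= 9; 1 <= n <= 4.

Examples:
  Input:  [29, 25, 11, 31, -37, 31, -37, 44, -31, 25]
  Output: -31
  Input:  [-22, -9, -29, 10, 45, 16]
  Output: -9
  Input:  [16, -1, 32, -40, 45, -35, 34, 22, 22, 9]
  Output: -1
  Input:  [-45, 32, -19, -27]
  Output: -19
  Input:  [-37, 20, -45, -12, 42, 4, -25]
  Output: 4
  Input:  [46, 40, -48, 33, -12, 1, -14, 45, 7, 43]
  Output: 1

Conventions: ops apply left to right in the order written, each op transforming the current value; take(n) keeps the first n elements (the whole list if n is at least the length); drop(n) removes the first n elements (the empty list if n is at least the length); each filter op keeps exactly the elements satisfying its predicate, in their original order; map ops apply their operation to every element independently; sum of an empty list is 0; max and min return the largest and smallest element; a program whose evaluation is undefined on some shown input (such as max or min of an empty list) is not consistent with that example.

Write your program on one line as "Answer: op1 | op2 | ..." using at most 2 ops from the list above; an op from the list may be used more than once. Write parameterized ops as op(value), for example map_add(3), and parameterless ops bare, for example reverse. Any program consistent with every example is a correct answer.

filter_lt(6) | max

Check, running the answer program on each example:
  [29, 25, 11, 31, -37, 31, -37, 44, -31, 25] -> [-37, -37, -31] -> -31
  [-22, -9, -29, 10, 45, 16] -> [-22, -9, -29] -> -9
  [16, -1, 32, -40, 45, -35, 34, 22, 22, 9] -> [-1, -40, -35] -> -1
  [-45, 32, -19, -27] -> [-45, -19, -27] -> -19
  [-37, 20, -45, -12, 42, 4, -25] -> [-37, -45, -12, 4, -25] -> 4
  [46, 40, -48, 33, -12, 1, -14, 45, 7, 43] -> [-48, -12, 1, -14] -> 1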